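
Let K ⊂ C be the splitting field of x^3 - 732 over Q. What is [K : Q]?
[K : Q] = 6

The roots of x^3 - 732 are ∛732, ω∛732, ω^2∛732 where ω = e^(2πi/3) is a primitive cube root of unity, so K = Q(∛732, ω). Now [Q(∛732):Q] = 3 (since 732 is not a perfect cube, x^3 - 732 is irreducible) and [Q(ω):Q] = 2. Both 2 and 3 divide [K:Q], and [K:Q] ≤ 3·2 = 6, so [K:Q] = 6. (Equivalently: Q(∛732) ⊂ R but ω ∉ R, so [K : Q(∛732)] = 2.)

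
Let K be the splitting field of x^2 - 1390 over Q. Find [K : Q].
[K : Q] = 2

f(x) = x^2 - 1390 factors as (x - √1390)(x + √1390). The splitting field is K = Q(√1390). Since 1390 is squarefree and > 1, it is not a perfect square, so x^2 - 1390 is irreducible over Q and [Q(√1390) : Q] = 2. Hence [K : Q] = 2.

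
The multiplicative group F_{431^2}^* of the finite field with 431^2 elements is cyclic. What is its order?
|F_{431^2}^*| = 185760

F_{431^2} has 431^2 = 185761 elements; its multiplicative group consists of all nonzero elements, so |F_{431^2}^*| = 185761 - 1 = 185760. (It is cyclic since any finite subgroup of the multiplicative group of a field is cyclic.)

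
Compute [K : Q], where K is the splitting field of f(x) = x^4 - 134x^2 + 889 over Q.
[K : Q] = 4

Solving the quadratic in x^2: x^2 = (134 ± √(134^2 - 4·889))/2 = (134 ± √14400)/2 = (134 ± 120)/2, giving x^2 = 127 or x^2 = 7. So f(x) = (x^2 - 127)(x^2 - 7) and the roots of f are ±√127, ±√7. Hence the splitting field is K = Q(√127, √7). Since 127 and 7 are distinct squarefree integers > 1, their product 889 is not a perfect square, so √7 ∉ Q(√127). By the tower law [K:Q] = [Q(√127,√7):Q(√127)] · [Q(√127):Q] = 2 · 2 = 4.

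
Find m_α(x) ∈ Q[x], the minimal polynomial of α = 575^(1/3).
m_α(x) = x^3 - 575

α satisfies α^3 = 575, so x^3 - 575 annihilates α. By the rational root test, a rational root p/q (in lowest terms) of x^3 - 575 would satisfy p^3 = 575 q^3, forcing q = 1 and p^3 = 575; but 575 is not a perfect cube, contradiction. A monic cubic over Q with no rational root is irreducible (any nontrivial factorization would include a linear factor). Hence x^3 - 575 is the minimal polynomial of α, and in particular [Q(α):Q] = 3.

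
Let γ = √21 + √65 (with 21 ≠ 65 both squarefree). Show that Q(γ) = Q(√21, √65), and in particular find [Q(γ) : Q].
[Q(γ) : Q] = 4 (equivalently, Q(γ) = Q(√21, √65))

Obviously Q(γ) ⊆ Q(√21, √65), and [Q(√21, √65):Q] = 4 (since 21, 65 are distinct squarefree integers > 1 with 1365 not a perfect square). To show equality we compute the minimal polynomial of γ. From γ = √21 + √65: γ^2 = 21 + 2√(1365) + 65 = 86 + 2√(1365), so γ^2 - 86 = 2√(1365); squaring, (γ^2 - 86)^2 = 4·1365, i.e. γ^4 - 172γ^2 + 7396 - 5460 = 0, i.e. γ^4 - 172γ^2 + 1936 = 0. So γ is a root of x^4 - 172x^2 + 1936. This polynomial is irreducible over Q: it has no rational root (each ±√21 ± √65 is irrational), and any factorization into two quadratics over Q would force √(1365) ∈ Q (pairing opposite roots) or √21, √65 ∈ Q (other pairings), all impossible. Hence [Q(γ):Q] = 4 = [Q(√21, √65):Q], so Q(γ) = Q(√21, √65).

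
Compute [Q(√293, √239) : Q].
[Q(√293, √239) : Q] = 4

[Q(√293):Q] = 2 (min poly x^2 - 293, irreducible since 293 is squarefree > 1). For the top step, suppose √239 ∈ Q(√293), say √239 = c + d√293 with c, d ∈ Q. Squaring: 239 = c^2 + 293d^2 + 2cd√293. Since √293 ∉ Q this forces 2cd = 0. If d = 0 then √239 = c ∈ Q, contradicting 239 squarefree > 1. If c = 0 then 239 = 293d^2, so 293·239 = (293d)^2 is a perfect square in Q — but 293·239 = 70027 is not a perfect square (since 293 and 239 are distinct squarefree integers). Contradiction. Hence √239 ∉ Q(√293), so x^2 - 239 stays irreducible over Q(√293) and [Q(√293, √239) : Q(√293)] = 2. By the tower law, [Q(√293, √239) : Q] = 2 · 2 = 4.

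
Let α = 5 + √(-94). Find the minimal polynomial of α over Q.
m_α(x) = x^2 - 10x + 119

From α - 5 = √(-94), squaring gives (α - 5)^2 = -94, i.e. α^2 - 10α + 25 = -94, so α^2 - 10α + 119 = 0. The discriminant of x^2 - 10x + 119 is (-10)^2 - 4·(119) = 100 - 476 = -376, and 4·(-94) is not a perfect square in Q since -94 is squarefree and ≠ 1. Hence x^2 - 10x + 119 is irreducible over Q and is the minimal polynomial of α.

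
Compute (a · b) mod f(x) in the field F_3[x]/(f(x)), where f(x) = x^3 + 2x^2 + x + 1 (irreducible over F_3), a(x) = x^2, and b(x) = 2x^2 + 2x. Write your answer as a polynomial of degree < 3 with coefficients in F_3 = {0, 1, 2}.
a · b ≡ 2x^2 + 2 (mod f(x))

Multiply in F_3[x]: a(x)·b(x) = (x^2)·(2x^2 + 2x) = 2x^4 + 2x^3. This has degree ≥ 3, so divide by f(x) over F_3: 2x^4 + 2x^3 = (2x + 1)·(x^3 + 2x^2 + x + 1) + (2x^2 + 2). Hence a·b ≡ 2x^2 + 2 (mod f). (F_3[x]/(f) is a field with 3^3 = 27 elements since f is irreducible of degree 3.)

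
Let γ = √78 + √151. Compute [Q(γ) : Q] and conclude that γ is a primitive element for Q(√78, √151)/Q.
[Q(γ) : Q] = 4 (equivalently, Q(γ) = Q(√78, √151))

Obviously Q(γ) ⊆ Q(√78, √151), and [Q(√78, √151):Q] = 4 (since 78, 151 are distinct squarefree integers > 1 with 11778 not a perfect square). To show equality we compute the minimal polynomial of γ. From γ = √78 + √151: γ^2 = 78 + 2√(11778) + 151 = 229 + 2√(11778), so γ^2 - 229 = 2√(11778); squaring, (γ^2 - 229)^2 = 4·11778, i.e. γ^4 - 458γ^2 + 52441 - 47112 = 0, i.e. γ^4 - 458γ^2 + 5329 = 0. So γ is a root of x^4 - 458x^2 + 5329. This polynomial is irreducible over Q: it has no rational root (each ±√78 ± √151 is irrational), and any factorization into two quadratics over Q would force √(11778) ∈ Q (pairing opposite roots) or √78, √151 ∈ Q (other pairings), all impossible. Hence [Q(γ):Q] = 4 = [Q(√78, √151):Q], so Q(γ) = Q(√78, √151).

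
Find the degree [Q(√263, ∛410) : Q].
[Q(√263, ∛410) : Q] = 6

Let L = Q(√263, ∛410). Since Q(√263) ⊂ L and [Q(√263):Q] = 2, the tower law gives 2 | [L:Q]. Likewise Q(∛410) ⊂ L with [Q(∛410):Q] = 3 (because 410 is not a perfect cube), so 3 | [L:Q]. As gcd(2,3) = 1, [L:Q] is divisible by 6. Conversely L is generated over Q by √263 and ∛410, so [L:Q] ≤ 2·3 = 6. Therefore [Q(√263, ∛410) : Q] = 6.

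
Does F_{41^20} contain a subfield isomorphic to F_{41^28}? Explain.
No: F_{41^28} is not a subfield of F_{41^20}

F_{p^m} embeds in F_{p^n} iff m | n. Here 28 ∤ 20 (since 20 = 0·28 + 20 with remainder 20 ≠ 0), so F_{41^28} is not a subfield of F_{41^20}. Equivalently: if it were, the tower law would give 28 = [F_{41^28}:F_41] dividing [F_{41^20}:F_41] = 20, contradiction.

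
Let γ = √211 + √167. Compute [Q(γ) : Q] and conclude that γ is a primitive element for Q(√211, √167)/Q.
[Q(γ) : Q] = 4 (equivalently, Q(γ) = Q(√211, √167))

Obviously Q(γ) ⊆ Q(√211, √167), and [Q(√211, √167):Q] = 4 (since 211, 167 are distinct squarefree integers > 1 with 35237 not a perfect square). To show equality we compute the minimal polynomial of γ. From γ = √211 + √167: γ^2 = 211 + 2√(35237) + 167 = 378 + 2√(35237), so γ^2 - 378 = 2√(35237); squaring, (γ^2 - 378)^2 = 4·35237, i.e. γ^4 - 756γ^2 + 142884 - 140948 = 0, i.e. γ^4 - 756γ^2 + 1936 = 0. So γ is a root of x^4 - 756x^2 + 1936. This polynomial is irreducible over Q: it has no rational root (each ±√211 ± √167 is irrational), and any factorization into two quadratics over Q would force √(35237) ∈ Q (pairing opposite roots) or √211, √167 ∈ Q (other pairings), all impossible. Hence [Q(γ):Q] = 4 = [Q(√211, √167):Q], so Q(γ) = Q(√211, √167).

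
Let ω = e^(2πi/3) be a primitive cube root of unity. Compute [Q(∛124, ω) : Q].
[Q(∛124, ω) : Q] = 6

[Q(∛124):Q] = 3 (min poly x^3 - 124, irreducible since 124 is not a perfect cube). [Q(ω):Q] = 2 (min poly x^2 + x + 1). Since Q(∛124) ⊂ R and ω ∉ R, we have ω ∉ Q(∛124), so x^2 + x + 1 remains irreducible over Q(∛124) and [Q(∛124, ω) : Q(∛124)] = 2. By the tower law, [Q(∛124, ω) : Q] = 3 · 2 = 6. (In fact Q(∛124, ω) is the splitting field of x^3 - 124 over Q.)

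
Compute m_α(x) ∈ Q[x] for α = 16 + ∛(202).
m_α(x) = x^3 - 48x^2 + 768x - 4298

Set β = α - 16 = ∛(202), so β^3 = 202. Then (α - 16)^3 - 202 = 0, i.e. α is a root of g(x) = (x - 16)^3 - 202 = x^3 - 48x^2 + 768x - 4298. Since g(x) = h(x - 16) where h(x) = x^3 - 202, and h is irreducible over Q (because 202 is not a perfect cube, so h has no rational root, and a monic cubic with no rational root is irreducible), g is also irreducible (irreducibility is preserved under the substitution x → x - 16). Hence m_α(x) = x^3 - 48x^2 + 768x - 4298.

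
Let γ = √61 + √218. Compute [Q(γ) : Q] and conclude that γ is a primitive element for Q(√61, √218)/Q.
[Q(γ) : Q] = 4 (equivalently, Q(γ) = Q(√61, √218))

Obviously Q(γ) ⊆ Q(√61, √218), and [Q(√61, √218):Q] = 4 (since 61, 218 are distinct squarefree integers > 1 with 13298 not a perfect square). To show equality we compute the minimal polynomial of γ. From γ = √61 + √218: γ^2 = 61 + 2√(13298) + 218 = 279 + 2√(13298), so γ^2 - 279 = 2√(13298); squaring, (γ^2 - 279)^2 = 4·13298, i.e. γ^4 - 558γ^2 + 77841 - 53192 = 0, i.e. γ^4 - 558γ^2 + 24649 = 0. So γ is a root of x^4 - 558x^2 + 24649. This polynomial is irreducible over Q: it has no rational root (each ±√61 ± √218 is irrational), and any factorization into two quadratics over Q would force √(13298) ∈ Q (pairing opposite roots) or √61, √218 ∈ Q (other pairings), all impossible. Hence [Q(γ):Q] = 4 = [Q(√61, √218):Q], so Q(γ) = Q(√61, √218).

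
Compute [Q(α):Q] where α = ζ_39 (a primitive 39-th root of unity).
[Q(α):Q] = 24

The minimal polynomial of ζ_39 over Q is the 39-th cyclotomic polynomial Φ_39(x), which is irreducible over Q and has degree φ(39) = 24. Hence [Q(α):Q] = φ(39) = 24.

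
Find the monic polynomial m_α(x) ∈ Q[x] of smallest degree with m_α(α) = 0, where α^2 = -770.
m_α(x) = x^2 + 770

α satisfies α^2 + 770 = 0, so x^2 + 770 annihilates α. Since d = -770 is squarefree and ≠ 1, it is not a perfect square in Q, so x^2 + 770 has no rational root and is therefore irreducible over Q (a degree-2 polynomial over a field is irreducible iff it has no root). Hence m_α(x) = x^2 + 770.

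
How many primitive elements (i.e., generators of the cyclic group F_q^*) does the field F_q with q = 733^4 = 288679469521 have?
There are φ(288679469520) = 69687336960 primitive elements

F_q^* is cyclic of order q - 1 = 288679469520. A cyclic group of order m has exactly φ(m) generators. Here m = 288679469520 = 2^4 · 3 · 5 · 13 · 61 · 367 · 4133, so the number of primitive elements is φ(288679469520) = 69687336960.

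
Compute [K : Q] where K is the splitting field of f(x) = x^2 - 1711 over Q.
[K : Q] = 2

f(x) = x^2 - 1711 factors as (x - √1711)(x + √1711). The splitting field is K = Q(√1711). Since 1711 is squarefree and > 1, it is not a perfect square, so x^2 - 1711 is irreducible over Q and [Q(√1711) : Q] = 2. Hence [K : Q] = 2.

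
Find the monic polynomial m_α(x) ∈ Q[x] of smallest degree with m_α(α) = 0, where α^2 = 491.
m_α(x) = x^2 - 491

α satisfies α^2 - 491 = 0, so x^2 - 491 annihilates α. Since d = 491 is squarefree and ≠ 1, it is not a perfect square in Q, so x^2 - 491 has no rational root and is therefore irreducible over Q (a degree-2 polynomial over a field is irreducible iff it has no root). Hence m_α(x) = x^2 - 491.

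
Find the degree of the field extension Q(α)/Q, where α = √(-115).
[Q(α):Q] = 2

[Q(α):Q] equals the degree of the minimal polynomial of α. Here α^2 = -115 and x^2 + 115 is irreducible (d = -115 is squarefree, ≠ 1, hence not a square), so deg(m_α) = 2. Thus [Q(α):Q] = 2.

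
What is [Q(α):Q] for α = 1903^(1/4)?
[Q(α):Q] = 4

α is a root of x^4 - 1903. By Eisenstein's criterion at the prime p = 11 (which divides the constant term 1903 but p^2 = 121 does not, since 1903 is squarefree), x^4 - 1903 is irreducible over Q. Hence [Q(α):Q] = 4.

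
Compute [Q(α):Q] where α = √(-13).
[Q(α):Q] = 2

[Q(α):Q] equals the degree of the minimal polynomial of α. Here α^2 = -13 and x^2 + 13 is irreducible (d = -13 is squarefree, ≠ 1, hence not a square), so deg(m_α) = 2. Thus [Q(α):Q] = 2.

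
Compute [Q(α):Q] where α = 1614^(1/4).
[Q(α):Q] = 4

α is a root of x^4 - 1614. By Eisenstein's criterion at the prime p = 2 (which divides the constant term 1614 but p^2 = 4 does not, since 1614 is squarefree), x^4 - 1614 is irreducible over Q. Hence [Q(α):Q] = 4.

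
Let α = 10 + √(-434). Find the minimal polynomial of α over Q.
m_α(x) = x^2 - 20x + 534

From α - 10 = √(-434), squaring gives (α - 10)^2 = -434, i.e. α^2 - 20α + 100 = -434, so α^2 - 20α + 534 = 0. The discriminant of x^2 - 20x + 534 is (-20)^2 - 4·(534) = 400 - 2136 = -1736, and 4·(-434) is not a perfect square in Q since -434 is squarefree and ≠ 1. Hence x^2 - 20x + 534 is irreducible over Q and is the minimal polynomial of α.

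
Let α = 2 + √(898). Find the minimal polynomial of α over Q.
m_α(x) = x^2 - 4x - 894

From α - 2 = √(898), squaring gives (α - 2)^2 = 898, i.e. α^2 - 4α + 4 = 898, so α^2 - 4α - 894 = 0. The discriminant of x^2 - 4x - 894 is (-4)^2 - 4·(-894) = 16 + 3576 = 3592, and 4·(898) is not a perfect square in Q since 898 is squarefree and ≠ 1. Hence x^2 - 4x - 894 is irreducible over Q and is the minimal polynomial of α.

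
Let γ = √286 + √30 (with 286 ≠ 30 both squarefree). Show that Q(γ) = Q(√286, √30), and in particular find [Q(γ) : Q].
[Q(γ) : Q] = 4 (equivalently, Q(γ) = Q(√286, √30))

Obviously Q(γ) ⊆ Q(√286, √30), and [Q(√286, √30):Q] = 4 (since 286, 30 are distinct squarefree integers > 1 with 8580 not a perfect square). To show equality we compute the minimal polynomial of γ. From γ = √286 + √30: γ^2 = 286 + 2√(8580) + 30 = 316 + 2√(8580), so γ^2 - 316 = 2√(8580); squaring, (γ^2 - 316)^2 = 4·8580, i.e. γ^4 - 632γ^2 + 99856 - 34320 = 0, i.e. γ^4 - 632γ^2 + 65536 = 0. So γ is a root of x^4 - 632x^2 + 65536. This polynomial is irreducible over Q: it has no rational root (each ±√286 ± √30 is irrational), and any factorization into two quadratics over Q would force √(8580) ∈ Q (pairing opposite roots) or √286, √30 ∈ Q (other pairings), all impossible. Hence [Q(γ):Q] = 4 = [Q(√286, √30):Q], so Q(γ) = Q(√286, √30).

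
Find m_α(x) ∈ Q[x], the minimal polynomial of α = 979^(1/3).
m_α(x) = x^3 - 979

α satisfies α^3 = 979, so x^3 - 979 annihilates α. By the rational root test, a rational root p/q (in lowest terms) of x^3 - 979 would satisfy p^3 = 979 q^3, forcing q = 1 and p^3 = 979; but 979 is not a perfect cube, contradiction. A monic cubic over Q with no rational root is irreducible (any nontrivial factorization would include a linear factor). Hence x^3 - 979 is the minimal polynomial of α, and in particular [Q(α):Q] = 3.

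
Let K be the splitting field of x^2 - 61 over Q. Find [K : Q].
[K : Q] = 2

f(x) = x^2 - 61 factors as (x - √61)(x + √61). The splitting field is K = Q(√61). Since 61 is squarefree and > 1, it is not a perfect square, so x^2 - 61 is irreducible over Q and [Q(√61) : Q] = 2. Hence [K : Q] = 2.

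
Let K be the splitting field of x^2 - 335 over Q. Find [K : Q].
[K : Q] = 2

f(x) = x^2 - 335 factors as (x - √335)(x + √335). The splitting field is K = Q(√335). Since 335 is squarefree and > 1, it is not a perfect square, so x^2 - 335 is irreducible over Q and [Q(√335) : Q] = 2. Hence [K : Q] = 2.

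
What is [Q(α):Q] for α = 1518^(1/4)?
[Q(α):Q] = 4

α is a root of x^4 - 1518. By Eisenstein's criterion at the prime p = 2 (which divides the constant term 1518 but p^2 = 4 does not, since 1518 is squarefree), x^4 - 1518 is irreducible over Q. Hence [Q(α):Q] = 4.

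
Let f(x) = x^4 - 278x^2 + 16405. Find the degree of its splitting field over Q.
[K : Q] = 4

Solving the quadratic in x^2: x^2 = (278 ± √(278^2 - 4·16405))/2 = (278 ± √11664)/2 = (278 ± 108)/2, giving x^2 = 193 or x^2 = 85. So f(x) = (x^2 - 193)(x^2 - 85) and the roots of f are ±√193, ±√85. Hence the splitting field is K = Q(√193, √85). Since 193 and 85 are distinct squarefree integers > 1, their product 16405 is not a perfect square, so √85 ∉ Q(√193). By the tower law [K:Q] = [Q(√193,√85):Q(√193)] · [Q(√193):Q] = 2 · 2 = 4.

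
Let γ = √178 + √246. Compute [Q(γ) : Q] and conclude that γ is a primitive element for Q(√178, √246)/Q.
[Q(γ) : Q] = 4 (equivalently, Q(γ) = Q(√178, √246))

Obviously Q(γ) ⊆ Q(√178, √246), and [Q(√178, √246):Q] = 4 (since 178, 246 are distinct squarefree integers > 1 with 43788 not a perfect square). To show equality we compute the minimal polynomial of γ. From γ = √178 + √246: γ^2 = 178 + 2√(43788) + 246 = 424 + 2√(43788), so γ^2 - 424 = 2√(43788); squaring, (γ^2 - 424)^2 = 4·43788, i.e. γ^4 - 848γ^2 + 179776 - 175152 = 0, i.e. γ^4 - 848γ^2 + 4624 = 0. So γ is a root of x^4 - 848x^2 + 4624. This polynomial is irreducible over Q: it has no rational root (each ±√178 ± √246 is irrational), and any factorization into two quadratics over Q would force √(43788) ∈ Q (pairing opposite roots) or √178, √246 ∈ Q (other pairings), all impossible. Hence [Q(γ):Q] = 4 = [Q(√178, √246):Q], so Q(γ) = Q(√178, √246).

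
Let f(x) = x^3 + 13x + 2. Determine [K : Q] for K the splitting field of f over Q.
[K : Q] = 6

By the rational root test, any rational root of the monic integer polynomial f(x) = x^3 + 13x + 2 must be an integer dividing the constant term 2, i.e. one of ±{1, 2}. Evaluating: f(1) = 16, f(-1) = -12, f(2) = 36, f(-2) = -32; none is 0, so f has no rational root and is therefore irreducible over Q (a cubic with no linear factor over a field is irreducible). For an irreducible cubic, the Galois group is A_3 or S_3 according as the discriminant disc(f) = -4a^3 - 27b^2 = -4·(13)^3 - 27·(2)^2 = -8896 is or is not a square in Q. Here disc(f) = -8896 is not a perfect square in Q, so the Galois group of f over Q is not contained in A_3 and must be all of S_3. The splitting field has degree |S_3| = 6 over Q, so [K : Q] = 6.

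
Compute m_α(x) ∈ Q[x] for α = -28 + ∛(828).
m_α(x) = x^3 + 84x^2 + 2352x + 21124

Set β = α + 28 = ∛(828), so β^3 = 828. Then (α + 28)^3 - 828 = 0, i.e. α is a root of g(x) = (x + 28)^3 - 828 = x^3 + 84x^2 + 2352x + 21124. Since g(x) = h(x + 28) where h(x) = x^3 - 828, and h is irreducible over Q (because 828 is not a perfect cube, so h has no rational root, and a monic cubic with no rational root is irreducible), g is also irreducible (irreducibility is preserved under the substitution x → x + 28). Hence m_α(x) = x^3 + 84x^2 + 2352x + 21124.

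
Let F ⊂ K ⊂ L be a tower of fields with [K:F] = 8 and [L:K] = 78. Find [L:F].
[L:F] = 624

The tower law says that for any tower of field extensions F ⊂ K ⊂ L with finite degrees, [L:F] = [L:K] · [K:F]. Here this gives [L:F] = 78 · 8 = 624.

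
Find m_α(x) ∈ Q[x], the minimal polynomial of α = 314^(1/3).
m_α(x) = x^3 - 314

α satisfies α^3 = 314, so x^3 - 314 annihilates α. By the rational root test, a rational root p/q (in lowest terms) of x^3 - 314 would satisfy p^3 = 314 q^3, forcing q = 1 and p^3 = 314; but 314 is not a perfect cube, contradiction. A monic cubic over Q with no rational root is irreducible (any nontrivial factorization would include a linear factor). Hence x^3 - 314 is the minimal polynomial of α, and in particular [Q(α):Q] = 3.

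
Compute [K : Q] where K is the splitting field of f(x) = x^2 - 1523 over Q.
[K : Q] = 2

f(x) = x^2 - 1523 factors as (x - √1523)(x + √1523). The splitting field is K = Q(√1523). Since 1523 is squarefree and > 1, it is not a perfect square, so x^2 - 1523 is irreducible over Q and [Q(√1523) : Q] = 2. Hence [K : Q] = 2.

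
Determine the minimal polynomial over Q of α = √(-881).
m_α(x) = x^2 + 881

α satisfies α^2 + 881 = 0, so x^2 + 881 annihilates α. Since d = -881 is squarefree and ≠ 1, it is not a perfect square in Q, so x^2 + 881 has no rational root and is therefore irreducible over Q (a degree-2 polynomial over a field is irreducible iff it has no root). Hence m_α(x) = x^2 + 881.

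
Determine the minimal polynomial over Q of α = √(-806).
m_α(x) = x^2 + 806

α satisfies α^2 + 806 = 0, so x^2 + 806 annihilates α. Since d = -806 is squarefree and ≠ 1, it is not a perfect square in Q, so x^2 + 806 has no rational root and is therefore irreducible over Q (a degree-2 polynomial over a field is irreducible iff it has no root). Hence m_α(x) = x^2 + 806.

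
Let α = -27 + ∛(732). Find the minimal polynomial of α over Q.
m_α(x) = x^3 + 81x^2 + 2187x + 18951

Set β = α + 27 = ∛(732), so β^3 = 732. Then (α + 27)^3 - 732 = 0, i.e. α is a root of g(x) = (x + 27)^3 - 732 = x^3 + 81x^2 + 2187x + 18951. Since g(x) = h(x + 27) where h(x) = x^3 - 732, and h is irreducible over Q (because 732 is not a perfect cube, so h has no rational root, and a monic cubic with no rational root is irreducible), g is also irreducible (irreducibility is preserved under the substitution x → x + 27). Hence m_α(x) = x^3 + 81x^2 + 2187x + 18951.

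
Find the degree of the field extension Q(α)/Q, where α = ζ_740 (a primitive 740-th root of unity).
[Q(α):Q] = 288

The minimal polynomial of ζ_740 over Q is the 740-th cyclotomic polynomial Φ_740(x), which is irreducible over Q and has degree φ(740) = 288. Hence [Q(α):Q] = φ(740) = 288.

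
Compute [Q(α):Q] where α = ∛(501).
[Q(α):Q] = 3

The minimal polynomial of α is x^3 - 501, irreducible over Q since 501 is not a perfect cube (so x^3 - 501 has no rational root). Hence [Q(α):Q] = deg(m_α) = 3.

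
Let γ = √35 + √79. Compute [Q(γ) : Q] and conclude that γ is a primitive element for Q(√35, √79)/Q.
[Q(γ) : Q] = 4 (equivalently, Q(γ) = Q(√35, √79))

Obviously Q(γ) ⊆ Q(√35, √79), and [Q(√35, √79):Q] = 4 (since 35, 79 are distinct squarefree integers > 1 with 2765 not a perfect square). To show equality we compute the minimal polynomial of γ. From γ = √35 + √79: γ^2 = 35 + 2√(2765) + 79 = 114 + 2√(2765), so γ^2 - 114 = 2√(2765); squaring, (γ^2 - 114)^2 = 4·2765, i.e. γ^4 - 228γ^2 + 12996 - 11060 = 0, i.e. γ^4 - 228γ^2 + 1936 = 0. So γ is a root of x^4 - 228x^2 + 1936. This polynomial is irreducible over Q: it has no rational root (each ±√35 ± √79 is irrational), and any factorization into two quadratics over Q would force √(2765) ∈ Q (pairing opposite roots) or √35, √79 ∈ Q (other pairings), all impossible. Hence [Q(γ):Q] = 4 = [Q(√35, √79):Q], so Q(γ) = Q(√35, √79).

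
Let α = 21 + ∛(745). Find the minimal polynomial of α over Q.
m_α(x) = x^3 - 63x^2 + 1323x - 10006

Set β = α - 21 = ∛(745), so β^3 = 745. Then (α - 21)^3 - 745 = 0, i.e. α is a root of g(x) = (x - 21)^3 - 745 = x^3 - 63x^2 + 1323x - 10006. Since g(x) = h(x - 21) where h(x) = x^3 - 745, and h is irreducible over Q (because 745 is not a perfect cube, so h has no rational root, and a monic cubic with no rational root is irreducible), g is also irreducible (irreducibility is preserved under the substitution x → x - 21). Hence m_α(x) = x^3 - 63x^2 + 1323x - 10006.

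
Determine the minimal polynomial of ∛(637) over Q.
m_α(x) = x^3 - 637

α satisfies α^3 = 637, so x^3 - 637 annihilates α. By the rational root test, a rational root p/q (in lowest terms) of x^3 - 637 would satisfy p^3 = 637 q^3, forcing q = 1 and p^3 = 637; but 637 is not a perfect cube, contradiction. A monic cubic over Q with no rational root is irreducible (any nontrivial factorization would include a linear factor). Hence x^3 - 637 is the minimal polynomial of α, and in particular [Q(α):Q] = 3.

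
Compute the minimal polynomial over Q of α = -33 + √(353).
m_α(x) = x^2 + 66x + 736

From α + 33 = √(353), squaring gives (α + 33)^2 = 353, i.e. α^2 + 66α + 1089 = 353, so α^2 + 66α + 736 = 0. The discriminant of x^2 + 66x + 736 is (66)^2 - 4·(736) = 4356 - 2944 = 1412, and 4·(353) is not a perfect square in Q since 353 is squarefree and ≠ 1. Hence x^2 + 66x + 736 is irreducible over Q and is the minimal polynomial of α.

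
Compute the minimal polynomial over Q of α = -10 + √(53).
m_α(x) = x^2 + 20x + 47

From α + 10 = √(53), squaring gives (α + 10)^2 = 53, i.e. α^2 + 20α + 100 = 53, so α^2 + 20α + 47 = 0. The discriminant of x^2 + 20x + 47 is (20)^2 - 4·(47) = 400 - 188 = 212, and 4·(53) is not a perfect square in Q since 53 is squarefree and ≠ 1. Hence x^2 + 20x + 47 is irreducible over Q and is the minimal polynomial of α.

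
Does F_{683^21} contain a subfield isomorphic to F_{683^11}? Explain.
No: F_{683^11} is not a subfield of F_{683^21}

F_{p^m} embeds in F_{p^n} iff m | n. Here 11 ∤ 21 (since 21 = 1·11 + 10 with remainder 10 ≠ 0), so F_{683^11} is not a subfield of F_{683^21}. Equivalently: if it were, the tower law would give 11 = [F_{683^11}:F_683] dividing [F_{683^21}:F_683] = 21, contradiction.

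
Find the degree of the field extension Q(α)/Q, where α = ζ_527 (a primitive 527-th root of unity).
[Q(α):Q] = 480

The minimal polynomial of ζ_527 over Q is the 527-th cyclotomic polynomial Φ_527(x), which is irreducible over Q and has degree φ(527) = 480. Hence [Q(α):Q] = φ(527) = 480.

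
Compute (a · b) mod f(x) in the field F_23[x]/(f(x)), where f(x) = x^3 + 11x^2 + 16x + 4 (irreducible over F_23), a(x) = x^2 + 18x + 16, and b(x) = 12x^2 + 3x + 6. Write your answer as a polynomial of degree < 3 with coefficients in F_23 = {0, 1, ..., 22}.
a · b ≡ 4x + 1 (mod f(x))

Multiply in F_23[x]: a(x)·b(x) = (x^2 + 18x + 16)·(12x^2 + 3x + 6) = 12x^4 + 12x^3 + 22x^2 + 18x + 4. This has degree ≥ 3, so divide by f(x) over F_23: 12x^4 + 12x^3 + 22x^2 + 18x + 4 = (12x + 18)·(x^3 + 11x^2 + 16x + 4) + (4x + 1). Hence a·b ≡ 4x + 1 (mod f). (F_23[x]/(f) is a field with 23^3 = 12167 elements since f is irreducible of degree 3.)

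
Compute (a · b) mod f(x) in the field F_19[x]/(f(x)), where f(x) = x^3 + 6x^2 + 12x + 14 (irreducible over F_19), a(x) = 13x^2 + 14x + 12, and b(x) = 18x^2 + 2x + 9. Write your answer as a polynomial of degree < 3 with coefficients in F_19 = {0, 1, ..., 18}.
a · b ≡ 15x^2 + 12x + 7 (mod f(x))

Multiply in F_19[x]: a(x)·b(x) = (13x^2 + 14x + 12)·(18x^2 + 2x + 9) = 6x^4 + 12x^3 + 17x + 13. This has degree ≥ 3, so divide by f(x) over F_19: 6x^4 + 12x^3 + 17x + 13 = (6x + 14)·(x^3 + 6x^2 + 12x + 14) + (15x^2 + 12x + 7). Hence a·b ≡ 15x^2 + 12x + 7 (mod f). (F_19[x]/(f) is a field with 19^3 = 6859 elements since f is irreducible of degree 3.)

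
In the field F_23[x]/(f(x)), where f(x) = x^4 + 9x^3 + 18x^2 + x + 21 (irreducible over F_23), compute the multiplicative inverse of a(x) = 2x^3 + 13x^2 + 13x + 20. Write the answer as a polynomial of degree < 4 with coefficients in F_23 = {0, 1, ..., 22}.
a(x)^(-1) ≡ 11x^2 + 3x + 13 (mod f(x))

Since f is irreducible over F_23, F_23[x]/(f) is a field and a(x) ≠ 0 has an inverse. Apply the extended Euclidean algorithm to f(x) and a(x) in F_23[x]: f(x) = (12x + 7)·a(x) + (x^2 + 15x + 19);  a(x) = (2x + 6)·(x^2 + 15x + 19) + (21). The last nonzero remainder is the constant 21 = gcd(f, a) in F_23. Back-substituting through the division chain expresses 21 = s(x)·a(x) + t(x)·f(x) with s(x) ≡ x^2 + 17x + 20 (mod f), so (x^2 + 17x + 20)·a(x) ≡ 21 (mod f). Multiplying by 21^(-1) ≡ 11 in F_23 gives a(x)^(-1) ≡ 11·(x^2 + 17x + 20) ≡ 11x^2 + 3x + 13 (mod f). Check: (2x^3 + 13x^2 + 13x + 20)·(11x^2 + 3x + 13) = 22x^5 + 11x^4 + x^3 + 14x^2 + 22x + 7 ≡ 1 (mod x^4 + 9x^3 + 18x^2 + x + 21).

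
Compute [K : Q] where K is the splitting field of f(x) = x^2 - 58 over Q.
[K : Q] = 2

f(x) = x^2 - 58 factors as (x - √58)(x + √58). The splitting field is K = Q(√58). Since 58 is squarefree and > 1, it is not a perfect square, so x^2 - 58 is irreducible over Q and [Q(√58) : Q] = 2. Hence [K : Q] = 2.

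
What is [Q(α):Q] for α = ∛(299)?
[Q(α):Q] = 3

The minimal polynomial of α is x^3 - 299, irreducible over Q since 299 is not a perfect cube (so x^3 - 299 has no rational root). Hence [Q(α):Q] = deg(m_α) = 3.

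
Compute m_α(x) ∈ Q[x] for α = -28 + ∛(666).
m_α(x) = x^3 + 84x^2 + 2352x + 21286

Set β = α + 28 = ∛(666), so β^3 = 666. Then (α + 28)^3 - 666 = 0, i.e. α is a root of g(x) = (x + 28)^3 - 666 = x^3 + 84x^2 + 2352x + 21286. Since g(x) = h(x + 28) where h(x) = x^3 - 666, and h is irreducible over Q (because 666 is not a perfect cube, so h has no rational root, and a monic cubic with no rational root is irreducible), g is also irreducible (irreducibility is preserved under the substitution x → x + 28). Hence m_α(x) = x^3 + 84x^2 + 2352x + 21286.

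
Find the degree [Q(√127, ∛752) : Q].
[Q(√127, ∛752) : Q] = 6

Let L = Q(√127, ∛752). Since Q(√127) ⊂ L and [Q(√127):Q] = 2, the tower law gives 2 | [L:Q]. Likewise Q(∛752) ⊂ L with [Q(∛752):Q] = 3 (because 752 is not a perfect cube), so 3 | [L:Q]. As gcd(2,3) = 1, [L:Q] is divisible by 6. Conversely L is generated over Q by √127 and ∛752, so [L:Q] ≤ 2·3 = 6. Therefore [Q(√127, ∛752) : Q] = 6.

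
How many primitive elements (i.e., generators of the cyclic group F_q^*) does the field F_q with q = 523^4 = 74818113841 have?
There are φ(74818113840) = 17980784640 primitive elements

F_q^* is cyclic of order q - 1 = 74818113840. A cyclic group of order m has exactly φ(m) generators. Here m = 74818113840 = 2^4 · 3^2 · 5 · 17 · 29 · 131 · 1609, so the number of primitive elements is φ(74818113840) = 17980784640.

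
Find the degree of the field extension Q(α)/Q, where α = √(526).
[Q(α):Q] = 2

[Q(α):Q] equals the degree of the minimal polynomial of α. Here α^2 = 526 and x^2 - 526 is irreducible (d = 526 is squarefree, ≠ 1, hence not a square), so deg(m_α) = 2. Thus [Q(α):Q] = 2.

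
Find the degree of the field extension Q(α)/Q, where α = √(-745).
[Q(α):Q] = 2

[Q(α):Q] equals the degree of the minimal polynomial of α. Here α^2 = -745 and x^2 + 745 is irreducible (d = -745 is squarefree, ≠ 1, hence not a square), so deg(m_α) = 2. Thus [Q(α):Q] = 2.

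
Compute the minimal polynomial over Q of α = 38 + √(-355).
m_α(x) = x^2 - 76x + 1799

From α - 38 = √(-355), squaring gives (α - 38)^2 = -355, i.e. α^2 - 76α + 1444 = -355, so α^2 - 76α + 1799 = 0. The discriminant of x^2 - 76x + 1799 is (-76)^2 - 4·(1799) = 5776 - 7196 = -1420, and 4·(-355) is not a perfect square in Q since -355 is squarefree and ≠ 1. Hence x^2 - 76x + 1799 is irreducible over Q and is the minimal polynomial of α.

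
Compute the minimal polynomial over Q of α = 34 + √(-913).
m_α(x) = x^2 - 68x + 2069

From α - 34 = √(-913), squaring gives (α - 34)^2 = -913, i.e. α^2 - 68α + 1156 = -913, so α^2 - 68α + 2069 = 0. The discriminant of x^2 - 68x + 2069 is (-68)^2 - 4·(2069) = 4624 - 8276 = -3652, and 4·(-913) is not a perfect square in Q since -913 is squarefree and ≠ 1. Hence x^2 - 68x + 2069 is irreducible over Q and is the minimal polynomial of α.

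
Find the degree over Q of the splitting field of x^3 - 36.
[K : Q] = 6

The roots of x^3 - 36 are ∛36, ω∛36, ω^2∛36 where ω = e^(2πi/3) is a primitive cube root of unity, so K = Q(∛36, ω). Now [Q(∛36):Q] = 3 (since 36 is not a perfect cube, x^3 - 36 is irreducible) and [Q(ω):Q] = 2. Both 2 and 3 divide [K:Q], and [K:Q] ≤ 3·2 = 6, so [K:Q] = 6. (Equivalently: Q(∛36) ⊂ R but ω ∉ R, so [K : Q(∛36)] = 2.)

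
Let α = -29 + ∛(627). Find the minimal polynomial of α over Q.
m_α(x) = x^3 + 87x^2 + 2523x + 23762

Set β = α + 29 = ∛(627), so β^3 = 627. Then (α + 29)^3 - 627 = 0, i.e. α is a root of g(x) = (x + 29)^3 - 627 = x^3 + 87x^2 + 2523x + 23762. Since g(x) = h(x + 29) where h(x) = x^3 - 627, and h is irreducible over Q (because 627 is not a perfect cube, so h has no rational root, and a monic cubic with no rational root is irreducible), g is also irreducible (irreducibility is preserved under the substitution x → x + 29). Hence m_α(x) = x^3 + 87x^2 + 2523x + 23762.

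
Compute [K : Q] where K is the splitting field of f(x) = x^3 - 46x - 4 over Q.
[K : Q] = 6

By the rational root test, any rational root of the monic integer polynomial f(x) = x^3 - 46x - 4 must be an integer dividing the constant term -4, i.e. one of ±{1, 2, 4}. Evaluating: f(1) = -49, f(-1) = 41, f(2) = -88, f(-2) = 80, f(4) = -124, f(-4) = 116; none is 0, so f has no rational root and is therefore irreducible over Q (a cubic with no linear factor over a field is irreducible). For an irreducible cubic, the Galois group is A_3 or S_3 according as the discriminant disc(f) = -4a^3 - 27b^2 = -4·(-46)^3 - 27·(-4)^2 = 388912 is or is not a square in Q. Here disc(f) = 388912 is not a perfect square in Q, so the Galois group of f over Q is not contained in A_3 and must be all of S_3. The splitting field has degree |S_3| = 6 over Q, so [K : Q] = 6.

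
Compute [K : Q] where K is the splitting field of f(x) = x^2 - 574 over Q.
[K : Q] = 2

f(x) = x^2 - 574 factors as (x - √574)(x + √574). The splitting field is K = Q(√574). Since 574 is squarefree and > 1, it is not a perfect square, so x^2 - 574 is irreducible over Q and [Q(√574) : Q] = 2. Hence [K : Q] = 2.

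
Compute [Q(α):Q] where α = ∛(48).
[Q(α):Q] = 3

The minimal polynomial of α is x^3 - 48, irreducible over Q since 48 is not a perfect cube (so x^3 - 48 has no rational root). Hence [Q(α):Q] = deg(m_α) = 3.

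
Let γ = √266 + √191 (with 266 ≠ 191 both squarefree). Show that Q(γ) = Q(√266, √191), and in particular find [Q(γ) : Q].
[Q(γ) : Q] = 4 (equivalently, Q(γ) = Q(√266, √191))

Obviously Q(γ) ⊆ Q(√266, √191), and [Q(√266, √191):Q] = 4 (since 266, 191 are distinct squarefree integers > 1 with 50806 not a perfect square). To show equality we compute the minimal polynomial of γ. From γ = √266 + √191: γ^2 = 266 + 2√(50806) + 191 = 457 + 2√(50806), so γ^2 - 457 = 2√(50806); squaring, (γ^2 - 457)^2 = 4·50806, i.e. γ^4 - 914γ^2 + 208849 - 203224 = 0, i.e. γ^4 - 914γ^2 + 5625 = 0. So γ is a root of x^4 - 914x^2 + 5625. This polynomial is irreducible over Q: it has no rational root (each ±√266 ± √191 is irrational), and any factorization into two quadratics over Q would force √(50806) ∈ Q (pairing opposite roots) or √266, √191 ∈ Q (other pairings), all impossible. Hence [Q(γ):Q] = 4 = [Q(√266, √191):Q], so Q(γ) = Q(√266, √191).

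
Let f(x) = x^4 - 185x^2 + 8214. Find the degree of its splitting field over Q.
[K : Q] = 4

Solving the quadratic in x^2: x^2 = (185 ± √(185^2 - 4·8214))/2 = (185 ± √1369)/2 = (185 ± 37)/2, giving x^2 = 74 or x^2 = 111. So f(x) = (x^2 - 74)(x^2 - 111) and the roots of f are ±√74, ±√111. Hence the splitting field is K = Q(√74, √111). Since 74 and 111 are distinct squarefree integers > 1, their product 8214 is not a perfect square, so √111 ∉ Q(√74). By the tower law [K:Q] = [Q(√74,√111):Q(√74)] · [Q(√74):Q] = 2 · 2 = 4.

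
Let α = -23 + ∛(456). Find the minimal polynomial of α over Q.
m_α(x) = x^3 + 69x^2 + 1587x + 11711

Set β = α + 23 = ∛(456), so β^3 = 456. Then (α + 23)^3 - 456 = 0, i.e. α is a root of g(x) = (x + 23)^3 - 456 = x^3 + 69x^2 + 1587x + 11711. Since g(x) = h(x + 23) where h(x) = x^3 - 456, and h is irreducible over Q (because 456 is not a perfect cube, so h has no rational root, and a monic cubic with no rational root is irreducible), g is also irreducible (irreducibility is preserved under the substitution x → x + 23). Hence m_α(x) = x^3 + 69x^2 + 1587x + 11711.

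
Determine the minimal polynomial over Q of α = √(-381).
m_α(x) = x^2 + 381

α satisfies α^2 + 381 = 0, so x^2 + 381 annihilates α. Since d = -381 is squarefree and ≠ 1, it is not a perfect square in Q, so x^2 + 381 has no rational root and is therefore irreducible over Q (a degree-2 polynomial over a field is irreducible iff it has no root). Hence m_α(x) = x^2 + 381.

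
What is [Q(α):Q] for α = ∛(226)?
[Q(α):Q] = 3

The minimal polynomial of α is x^3 - 226, irreducible over Q since 226 is not a perfect cube (so x^3 - 226 has no rational root). Hence [Q(α):Q] = deg(m_α) = 3.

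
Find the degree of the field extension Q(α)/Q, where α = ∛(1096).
[Q(α):Q] = 3

The minimal polynomial of α is x^3 - 1096, irreducible over Q since 1096 is not a perfect cube (so x^3 - 1096 has no rational root). Hence [Q(α):Q] = deg(m_α) = 3.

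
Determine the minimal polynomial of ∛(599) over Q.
m_α(x) = x^3 - 599

α satisfies α^3 = 599, so x^3 - 599 annihilates α. By the rational root test, a rational root p/q (in lowest terms) of x^3 - 599 would satisfy p^3 = 599 q^3, forcing q = 1 and p^3 = 599; but 599 is not a perfect cube, contradiction. A monic cubic over Q with no rational root is irreducible (any nontrivial factorization would include a linear factor). Hence x^3 - 599 is the minimal polynomial of α, and in particular [Q(α):Q] = 3.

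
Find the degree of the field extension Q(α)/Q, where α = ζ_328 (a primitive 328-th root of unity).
[Q(α):Q] = 160

The minimal polynomial of ζ_328 over Q is the 328-th cyclotomic polynomial Φ_328(x), which is irreducible over Q and has degree φ(328) = 160. Hence [Q(α):Q] = φ(328) = 160.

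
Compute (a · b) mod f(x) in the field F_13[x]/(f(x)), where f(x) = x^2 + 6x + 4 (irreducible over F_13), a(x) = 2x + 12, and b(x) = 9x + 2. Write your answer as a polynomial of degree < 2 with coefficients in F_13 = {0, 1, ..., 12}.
a · b ≡ 4x + 4 (mod f(x))

Multiply in F_13[x]: a(x)·b(x) = (2x + 12)·(9x + 2) = 5x^2 + 8x + 11. This has degree ≥ 2, so divide by f(x) over F_13: 5x^2 + 8x + 11 = (5)·(x^2 + 6x + 4) + (4x + 4). Hence a·b ≡ 4x + 4 (mod f). (F_13[x]/(f) is a field with 13^2 = 169 elements since f is irreducible of degree 2.)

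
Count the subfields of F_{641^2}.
F_{641^2} has 2 subfields

The subfields of F_{p^n} are exactly the fields F_{p^d} for d | n (each is the fixed field of the unique index-d subgroup of Gal(F_{p^n}/F_p) ≅ Z/nZ). The divisors of n = 2 are {1, 2}, giving 2 subfields: F_{641^1}, F_{641^2}.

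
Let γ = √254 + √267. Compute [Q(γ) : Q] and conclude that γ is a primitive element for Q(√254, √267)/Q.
[Q(γ) : Q] = 4 (equivalently, Q(γ) = Q(√254, √267))

Obviously Q(γ) ⊆ Q(√254, √267), and [Q(√254, √267):Q] = 4 (since 254, 267 are distinct squarefree integers > 1 with 67818 not a perfect square). To show equality we compute the minimal polynomial of γ. From γ = √254 + √267: γ^2 = 254 + 2√(67818) + 267 = 521 + 2√(67818), so γ^2 - 521 = 2√(67818); squaring, (γ^2 - 521)^2 = 4·67818, i.e. γ^4 - 1042γ^2 + 271441 - 271272 = 0, i.e. γ^4 - 1042γ^2 + 169 = 0. So γ is a root of x^4 - 1042x^2 + 169. This polynomial is irreducible over Q: it has no rational root (each ±√254 ± √267 is irrational), and any factorization into two quadratics over Q would force √(67818) ∈ Q (pairing opposite roots) or √254, √267 ∈ Q (other pairings), all impossible. Hence [Q(γ):Q] = 4 = [Q(√254, √267):Q], so Q(γ) = Q(√254, √267).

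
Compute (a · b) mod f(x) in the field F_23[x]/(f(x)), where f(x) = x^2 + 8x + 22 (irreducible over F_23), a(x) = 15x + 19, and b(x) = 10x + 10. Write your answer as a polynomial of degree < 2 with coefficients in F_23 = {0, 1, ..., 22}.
a · b ≡ 14x + 18 (mod f(x))

Multiply in F_23[x]: a(x)·b(x) = (15x + 19)·(10x + 10) = 12x^2 + 18x + 6. This has degree ≥ 2, so divide by f(x) over F_23: 12x^2 + 18x + 6 = (12)·(x^2 + 8x + 22) + (14x + 18). Hence a·b ≡ 14x + 18 (mod f). (F_23[x]/(f) is a field with 23^2 = 529 elements since f is irreducible of degree 2.)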